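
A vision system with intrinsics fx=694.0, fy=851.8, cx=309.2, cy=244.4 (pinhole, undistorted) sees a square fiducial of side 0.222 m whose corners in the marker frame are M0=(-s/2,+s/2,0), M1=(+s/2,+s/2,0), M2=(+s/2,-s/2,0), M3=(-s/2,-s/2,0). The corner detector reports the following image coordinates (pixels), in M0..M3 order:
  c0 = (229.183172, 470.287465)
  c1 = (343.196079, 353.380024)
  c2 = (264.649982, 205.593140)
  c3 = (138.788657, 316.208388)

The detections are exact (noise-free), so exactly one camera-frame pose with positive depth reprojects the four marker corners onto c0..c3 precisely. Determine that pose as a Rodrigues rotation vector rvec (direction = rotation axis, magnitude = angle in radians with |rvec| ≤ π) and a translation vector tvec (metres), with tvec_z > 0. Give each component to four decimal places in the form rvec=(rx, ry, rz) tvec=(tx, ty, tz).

rvec=(0.0969, -0.4063, -0.6008) tvec=(-0.0897, 0.1079, 1.0041)

Intrinsics K: fx=694.0, fy=851.8, cx=309.2, cy=244.4
Marker side s = 0.222 m; corners in marker frame (Z=0):
  M0 = (-0.1110, +0.1110, 0)
  M1 = (+0.1110, +0.1110, 0)
  M2 = (+0.1110, -0.1110, 0)
  M3 = (-0.1110, -0.1110, 0)
Detected image corners:
  c0 = (229.183172, 470.287465) px
  c1 = (343.196079, 353.380024) px
  c2 = (264.649982, 205.593140) px
  c3 = (138.788657, 316.208388) px
Planar DLT: solve 8×8 A·h = b for H (H[2,2]=1):
  H  [+623.02745 +429.32246 +247.18718]
  H  [-397.80101 +748.05780 +335.92074]
  H  [+0.34177 +0.20429 +1.00000]
B = K⁻¹H; ‖b₁‖=0.995907, ‖b₂‖=0.995907; λ = 2/(‖b₁‖+‖b₂‖) = 1.004110, sign → tz>0 ⇒ λ=+1.004110
r₁ = λ·B[:,0] = (+0.74853,-0.56739,+0.34317); r₂ = λ·B[:,1] = (+0.52977,+0.82296,+0.20513)
r₃ = r₁×r₂ = (-0.39881,+0.02825,+0.91660); SVD([r₁ r₂ r₃]) → R = UVᵀ:
  R  [+0.74853 +0.52977 -0.39881]
  R  [-0.56739 +0.82296 +0.02825]
  R  [+0.34317 +0.20513 +0.91660]
t = (-0.08972, +0.10789, +1.00411) m
tr R = 2.488091; θ = arccos((tr R − 1)/2) = 0.731691 rad = 41.923°
axis k = ((R−Rᵀ)₃₂, (R−Rᵀ)₁₃, (R−Rᵀ)₂₁) / (2 sinθ) = (+0.132368, -0.555265, -0.821072)
rvec = θ·k = (+0.096852, -0.406282, -0.600772)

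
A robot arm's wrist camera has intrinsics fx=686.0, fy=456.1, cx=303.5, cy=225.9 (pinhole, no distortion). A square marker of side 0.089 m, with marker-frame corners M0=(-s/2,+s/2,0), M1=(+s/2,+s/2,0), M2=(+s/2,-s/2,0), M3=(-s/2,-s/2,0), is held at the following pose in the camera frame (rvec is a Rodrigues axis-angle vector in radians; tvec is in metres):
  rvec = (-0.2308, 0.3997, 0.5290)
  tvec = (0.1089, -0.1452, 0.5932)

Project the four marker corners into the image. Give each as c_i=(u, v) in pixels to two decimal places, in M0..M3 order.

Intrinsics K: fx=686.0, fy=456.1, cx=303.5, cy=225.9
Marker side s = 0.089 m; corners in marker frame (Z=0):
  M0 = (-0.0445, +0.0445, 0)
  M1 = (+0.0445, +0.0445, 0)
  M2 = (+0.0445, -0.0445, 0)
  M3 = (-0.0445, -0.0445, 0)
rvec = (-0.2308, 0.3997, 0.5290), |rvec| = θ = 0.70205 rad = 40.224°
Rodrigues: sinθ=0.64578, 1−cosθ=0.23648; R = I + sinθ·[k]× + (1−cosθ)·[k]×²:
    [+0.78908 -0.53087 +0.30909]
    [+0.44234 +0.84017 +0.31375]
    [-0.42625 -0.11085 +0.89779]
t = (0.1089, -0.1452, 0.5932) m
M0: Pc = R·M0+t = (+0.05016, -0.12750, +0.60723); u = 686.0·(+0.05016)/0.60723 + 303.5 = 360.1690, v = 456.1·(-0.12750)/0.60723 + 225.9 = 130.1362
M1: Pc = R·M1+t = (+0.12039, -0.08813, +0.56930); u = 686.0·(+0.12039)/0.56930 + 303.5 = 448.5695, v = 456.1·(-0.08813)/0.56930 + 225.9 = 155.2953
M2: Pc = R·M2+t = (+0.16764, -0.16290, +0.57917); u = 686.0·(+0.16764)/0.57917 + 303.5 = 502.0606, v = 456.1·(-0.16290)/0.57917 + 225.9 = 97.6113
M3: Pc = R·M3+t = (+0.09741, -0.20227, +0.61710); u = 686.0·(+0.09741)/0.61710 + 303.5 = 411.7852, v = 456.1·(-0.20227)/0.61710 + 225.9 = 76.4005

c0=(360.17, 130.14) c1=(448.57, 155.30) c2=(502.06, 97.61) c3=(411.79, 76.40)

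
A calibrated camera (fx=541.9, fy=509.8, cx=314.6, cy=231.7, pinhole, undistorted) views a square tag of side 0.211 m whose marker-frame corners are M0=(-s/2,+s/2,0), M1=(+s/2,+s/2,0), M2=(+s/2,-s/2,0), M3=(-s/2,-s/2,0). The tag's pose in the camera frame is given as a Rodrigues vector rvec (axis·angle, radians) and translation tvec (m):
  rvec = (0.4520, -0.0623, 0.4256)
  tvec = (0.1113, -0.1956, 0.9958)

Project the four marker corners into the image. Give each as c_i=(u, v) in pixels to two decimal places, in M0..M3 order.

c0=(299.65, 156.77) c1=(398.77, 198.28) c2=(454.95, 104.94) c3=(348.58, 56.40)

Intrinsics K: fx=541.9, fy=509.8, cx=314.6, cy=231.7
Marker side s = 0.211 m; corners in marker frame (Z=0):
  M0 = (-0.1055, +0.1055, 0)
  M1 = (+0.1055, +0.1055, 0)
  M2 = (+0.1055, -0.1055, 0)
  M3 = (-0.1055, -0.1055, 0)
rvec = (0.4520, -0.0623, 0.4256), |rvec| = θ = 0.62396 rad = 35.750°
Rodrigues: sinθ=0.58425, 1−cosθ=0.18843; R = I + sinθ·[k]× + (1−cosθ)·[k]×²:
    [+0.91045 -0.41215 +0.03477]
    [+0.38489 +0.81345 -0.43607]
    [+0.15144 +0.41040 +0.89924]
t = (0.1113, -0.1956, 0.9958) m
M0: Pc = R·M0+t = (-0.02823, -0.15039, +1.02312); u = 541.9·(-0.02823)/1.02312 + 314.6 = 299.6456, v = 509.8·(-0.15039)/1.02312 + 231.7 = 156.7655
M1: Pc = R·M1+t = (+0.16387, -0.06918, +1.05507); u = 541.9·(+0.16387)/1.05507 + 314.6 = 398.7666, v = 509.8·(-0.06918)/1.05507 + 231.7 = 198.2754
M2: Pc = R·M2+t = (+0.25083, -0.24081, +0.96848); u = 541.9·(+0.25083)/0.96848 + 314.6 = 454.9511, v = 509.8·(-0.24081)/0.96848 + 231.7 = 104.9376
M3: Pc = R·M3+t = (+0.05873, -0.32202, +0.93653); u = 541.9·(+0.05873)/0.93653 + 314.6 = 348.5819, v = 509.8·(-0.32202)/0.93653 + 231.7 = 56.4049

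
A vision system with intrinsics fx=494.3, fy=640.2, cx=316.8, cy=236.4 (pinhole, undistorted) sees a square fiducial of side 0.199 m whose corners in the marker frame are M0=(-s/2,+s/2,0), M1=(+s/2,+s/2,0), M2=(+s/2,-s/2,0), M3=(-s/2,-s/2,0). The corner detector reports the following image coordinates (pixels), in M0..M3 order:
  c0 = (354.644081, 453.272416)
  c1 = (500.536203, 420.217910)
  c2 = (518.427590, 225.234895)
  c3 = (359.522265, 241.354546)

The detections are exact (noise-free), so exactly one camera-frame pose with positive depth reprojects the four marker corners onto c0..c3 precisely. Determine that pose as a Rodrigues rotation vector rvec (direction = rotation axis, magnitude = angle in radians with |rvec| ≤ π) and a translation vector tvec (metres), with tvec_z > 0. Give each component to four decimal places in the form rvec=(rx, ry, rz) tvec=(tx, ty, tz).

rvec=(0.2709, -0.2863, -0.0337) tvec=(0.1402, 0.0928, 0.5784)

Intrinsics K: fx=494.3, fy=640.2, cx=316.8, cy=236.4
Marker side s = 0.199 m; corners in marker frame (Z=0):
  M0 = (-0.0995, +0.0995, 0)
  M1 = (+0.0995, +0.0995, 0)
  M2 = (+0.0995, -0.0995, 0)
  M3 = (-0.0995, -0.0995, 0)
Detected image corners:
  c0 = (354.644081, 453.272416) px
  c1 = (500.536203, 420.217910) px
  c2 = (518.427590, 225.234895) px
  c3 = (359.522265, 241.354546) px
Planar DLT: solve 8×8 A·h = b for H (H[2,2]=1):
  H  [+969.87003 +142.52043 +436.61641]
  H  [+33.42082 +1175.98313 +339.14147]
  H  [+0.47442 +0.46453 +1.00000]
B = K⁻¹H; ‖b₁‖=1.728966, ‖b₂‖=1.728966; λ = 2/(‖b₁‖+‖b₂‖) = 0.578380, sign → tz>0 ⇒ λ=+0.578380
r₁ = λ·B[:,0] = (+0.95898,-0.07113,+0.27440); r₂ = λ·B[:,1] = (-0.00543,+0.96322,+0.26868)
r₃ = r₁×r₂ = (-0.28341,-0.25915,+0.92332); SVD([r₁ r₂ r₃]) → R = UVᵀ:
  R  [+0.95898 -0.00543 -0.28341]
  R  [-0.07113 +0.96322 -0.25915]
  R  [+0.27440 +0.26868 +0.92332]
t = (+0.14020, +0.09282, +0.57838) m
tr R = 2.845518; θ = arccos((tr R − 1)/2) = 0.395617 rad = 22.667°
axis k = ((R−Rᵀ)₃₂, (R−Rᵀ)₁₃, (R−Rᵀ)₂₁) / (2 sinθ) = (+0.684813, -0.723717, -0.085236)
rvec = θ·k = (+0.270924, -0.286315, -0.033721)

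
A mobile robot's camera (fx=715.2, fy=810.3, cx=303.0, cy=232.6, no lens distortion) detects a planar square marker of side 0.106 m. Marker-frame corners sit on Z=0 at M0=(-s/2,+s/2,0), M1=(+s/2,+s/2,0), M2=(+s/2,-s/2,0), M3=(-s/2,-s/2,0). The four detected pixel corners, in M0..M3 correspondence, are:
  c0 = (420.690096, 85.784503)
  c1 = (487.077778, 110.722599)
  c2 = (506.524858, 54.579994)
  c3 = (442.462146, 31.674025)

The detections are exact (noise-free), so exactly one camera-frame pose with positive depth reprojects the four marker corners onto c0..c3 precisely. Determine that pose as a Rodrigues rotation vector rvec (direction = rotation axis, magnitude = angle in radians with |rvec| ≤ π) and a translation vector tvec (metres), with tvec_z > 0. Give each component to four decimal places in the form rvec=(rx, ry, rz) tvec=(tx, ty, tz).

Intrinsics K: fx=715.2, fy=810.3, cx=303.0, cy=232.6
Marker side s = 0.106 m; corners in marker frame (Z=0):
  M0 = (-0.0530, +0.0530, 0)
  M1 = (+0.0530, +0.0530, 0)
  M2 = (+0.0530, -0.0530, 0)
  M3 = (-0.0530, -0.0530, 0)
Detected image corners:
  c0 = (420.690096, 85.784503) px
  c1 = (487.077778, 110.722599) px
  c2 = (506.524858, 54.579994) px
  c3 = (442.462146, 31.674025) px
Planar DLT: solve 8×8 A·h = b for H (H[2,2]=1):
  H  [+532.71082 -376.66286 +464.09621]
  H  [+212.93274 +492.23539 +70.00457]
  H  [-0.17750 -0.39236 +1.00000]
B = K⁻¹H; ‖b₁‖=0.895769, ‖b₂‖=0.895769; λ = 2/(‖b₁‖+‖b₂‖) = 1.116359, sign → tz>0 ⇒ λ=+1.116359
r₁ = λ·B[:,0] = (+0.91546,+0.35024,-0.19815); r₂ = λ·B[:,1] = (-0.40237,+0.80389,-0.43802)
r₃ = r₁×r₂ = (+0.00588,+0.48072,+0.87686); SVD([r₁ r₂ r₃]) → R = UVᵀ:
  R  [+0.91546 -0.40237 +0.00588]
  R  [+0.35024 +0.80389 +0.48072]
  R  [-0.19815 -0.43802 +0.87686]
t = (+0.25146, -0.22401, +1.11636) m
tr R = 2.596209; θ = arccos((tr R − 1)/2) = 0.646654 rad = 37.051°
axis k = ((R−Rᵀ)₃₂, (R−Rᵀ)₁₃, (R−Rᵀ)₂₁) / (2 sinθ) = (-0.762410, +0.169319, +0.624550)
rvec = θ·k = (-0.493015, +0.109491, +0.403867)

rvec=(-0.4930, 0.1095, 0.4039) tvec=(0.2515, -0.2240, 1.1164)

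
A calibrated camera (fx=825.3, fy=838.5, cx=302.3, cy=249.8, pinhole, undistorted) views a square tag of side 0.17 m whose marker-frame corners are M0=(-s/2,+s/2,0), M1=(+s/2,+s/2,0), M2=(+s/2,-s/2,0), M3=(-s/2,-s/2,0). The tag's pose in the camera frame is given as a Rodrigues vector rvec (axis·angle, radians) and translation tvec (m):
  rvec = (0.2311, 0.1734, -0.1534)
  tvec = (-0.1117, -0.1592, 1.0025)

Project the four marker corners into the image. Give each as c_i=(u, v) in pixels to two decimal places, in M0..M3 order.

c0=(159.04, 196.16) c1=(290.42, 175.89) c2=(265.27, 31.52) c3=(129.91, 57.14)

Intrinsics K: fx=825.3, fy=838.5, cx=302.3, cy=249.8
Marker side s = 0.17 m; corners in marker frame (Z=0):
  M0 = (-0.0850, +0.0850, 0)
  M1 = (+0.0850, +0.0850, 0)
  M2 = (+0.0850, -0.0850, 0)
  M3 = (-0.0850, -0.0850, 0)
rvec = (0.2311, 0.1734, -0.1534), |rvec| = θ = 0.32712 rad = 18.742°
Rodrigues: sinθ=0.32132, 1−cosθ=0.05303; R = I + sinθ·[k]× + (1−cosθ)·[k]×²:
    [+0.97344 +0.17054 +0.15276]
    [-0.13082 +0.96187 -0.24018]
    [-0.18789 +0.21382 +0.95863]
t = (-0.1117, -0.1592, 1.0025) m
M0: Pc = R·M0+t = (-0.17995, -0.06632, +1.03665); u = 825.3·(-0.17995)/1.03665 + 302.3 = 159.0399, v = 838.5·(-0.06632)/1.03665 + 249.8 = 196.1556
M1: Pc = R·M1+t = (-0.01446, -0.08856, +1.00470); u = 825.3·(-0.01446)/1.00470 + 302.3 = 290.4203, v = 838.5·(-0.08856)/1.00470 + 249.8 = 175.8896
M2: Pc = R·M2+t = (-0.04345, -0.25208, +0.96835); u = 825.3·(-0.04345)/0.96835 + 302.3 = 265.2660, v = 838.5·(-0.25208)/0.96835 + 249.8 = 31.5244
M3: Pc = R·M3+t = (-0.20894, -0.22984, +1.00030); u = 825.3·(-0.20894)/1.00030 + 302.3 = 129.9146, v = 838.5·(-0.22984)/1.00030 + 249.8 = 57.1367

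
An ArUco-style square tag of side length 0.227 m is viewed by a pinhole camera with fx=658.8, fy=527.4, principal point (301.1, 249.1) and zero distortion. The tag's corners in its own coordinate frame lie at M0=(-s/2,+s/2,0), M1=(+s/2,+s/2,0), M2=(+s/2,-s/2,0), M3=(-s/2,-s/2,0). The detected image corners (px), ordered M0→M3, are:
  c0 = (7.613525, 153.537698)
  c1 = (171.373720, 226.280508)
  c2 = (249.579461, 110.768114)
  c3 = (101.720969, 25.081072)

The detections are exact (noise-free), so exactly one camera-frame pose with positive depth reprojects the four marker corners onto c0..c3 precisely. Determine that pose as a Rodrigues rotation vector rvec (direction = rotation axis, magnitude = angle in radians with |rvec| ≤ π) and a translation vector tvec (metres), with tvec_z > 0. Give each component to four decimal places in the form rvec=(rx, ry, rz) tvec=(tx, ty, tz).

Intrinsics K: fx=658.8, fy=527.4, cx=301.1, cy=249.1
Marker side s = 0.227 m; corners in marker frame (Z=0):
  M0 = (-0.1135, +0.1135, 0)
  M1 = (+0.1135, +0.1135, 0)
  M2 = (+0.1135, -0.1135, 0)
  M3 = (-0.1135, -0.1135, 0)
Detected image corners:
  c0 = (7.613525, 153.537698) px
  c1 = (171.373720, 226.280508) px
  c2 = (249.579461, 110.768114) px
  c3 = (101.720969, 25.081072) px
Planar DLT: solve 8×8 A·h = b for H (H[2,2]=1):
  H  [+759.90372 -395.96488 +138.20024]
  H  [+421.45506 +517.44064 +130.45536]
  H  [+0.55878 -0.14062 +1.00000]
B = K⁻¹H; ‖b₁‖=1.185420, ‖b₂‖=1.185420; λ = 2/(‖b₁‖+‖b₂‖) = 0.843583, sign → tz>0 ⇒ λ=+0.843583
r₁ = λ·B[:,0] = (+0.75761,+0.45149,+0.47137); r₂ = λ·B[:,1] = (-0.45281,+0.88368,-0.11862)
r₃ = r₁×r₂ = (-0.47010,-0.12357,+0.87392); SVD([r₁ r₂ r₃]) → R = UVᵀ:
  R  [+0.75761 -0.45281 -0.47010]
  R  [+0.45149 +0.88368 -0.12357]
  R  [+0.47137 -0.11862 +0.87392]
t = (-0.20859, -0.18977, +0.84358) m
tr R = 2.515207; θ = arccos((tr R − 1)/2) = 0.711163 rad = 40.747°
axis k = ((R−Rᵀ)₃₂, (R−Rᵀ)₁₃, (R−Rᵀ)₂₁) / (2 sinθ) = (+0.003794, -0.721197, +0.692719)
rvec = θ·k = (+0.002698, -0.512889, +0.492636)

rvec=(0.0027, -0.5129, 0.4926) tvec=(-0.2086, -0.1898, 0.8436)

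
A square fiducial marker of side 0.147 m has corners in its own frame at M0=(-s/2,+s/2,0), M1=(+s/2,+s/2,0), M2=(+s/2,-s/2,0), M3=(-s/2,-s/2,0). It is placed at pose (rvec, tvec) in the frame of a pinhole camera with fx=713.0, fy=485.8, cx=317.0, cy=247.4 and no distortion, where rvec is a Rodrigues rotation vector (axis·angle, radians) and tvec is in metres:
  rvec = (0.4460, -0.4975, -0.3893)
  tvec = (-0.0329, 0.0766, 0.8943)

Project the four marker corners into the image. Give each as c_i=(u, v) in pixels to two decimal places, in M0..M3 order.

c0=(258.33, 339.56) c1=(350.31, 300.28) c2=(323.90, 237.38) c3=(222.15, 276.02)

Intrinsics K: fx=713.0, fy=485.8, cx=317.0, cy=247.4
Marker side s = 0.147 m; corners in marker frame (Z=0):
  M0 = (-0.0735, +0.0735, 0)
  M1 = (+0.0735, +0.0735, 0)
  M2 = (+0.0735, -0.0735, 0)
  M3 = (-0.0735, -0.0735, 0)
rvec = (0.4460, -0.4975, -0.3893), |rvec| = θ = 0.77329 rad = 44.306°
Rodrigues: sinθ=0.69849, 1−cosθ=0.28438; R = I + sinθ·[k]× + (1−cosθ)·[k]×²:
    [+0.81022 +0.24612 -0.53195]
    [-0.45717 +0.83332 -0.31075]
    [+0.36681 +0.49497 +0.78769]
t = (-0.0329, 0.0766, 0.8943) m
M0: Pc = R·M0+t = (-0.07436, +0.17145, +0.90372); u = 713.0·(-0.07436)/0.90372 + 317.0 = 258.3321, v = 485.8·(+0.17145)/0.90372 + 247.4 = 339.5646
M1: Pc = R·M1+t = (+0.04474, +0.10425, +0.95764); u = 713.0·(+0.04474)/0.95764 + 317.0 = 350.3113, v = 485.8·(+0.10425)/0.95764 + 247.4 = 300.2836
M2: Pc = R·M2+t = (+0.00856, -0.01825, +0.88488); u = 713.0·(+0.00856)/0.88488 + 317.0 = 323.8981, v = 485.8·(-0.01825)/0.88488 + 247.4 = 237.3801
M3: Pc = R·M3+t = (-0.11054, +0.04895, +0.83096); u = 713.0·(-0.11054)/0.83096 + 317.0 = 222.1511, v = 485.8·(+0.04895)/0.83096 + 247.4 = 276.0189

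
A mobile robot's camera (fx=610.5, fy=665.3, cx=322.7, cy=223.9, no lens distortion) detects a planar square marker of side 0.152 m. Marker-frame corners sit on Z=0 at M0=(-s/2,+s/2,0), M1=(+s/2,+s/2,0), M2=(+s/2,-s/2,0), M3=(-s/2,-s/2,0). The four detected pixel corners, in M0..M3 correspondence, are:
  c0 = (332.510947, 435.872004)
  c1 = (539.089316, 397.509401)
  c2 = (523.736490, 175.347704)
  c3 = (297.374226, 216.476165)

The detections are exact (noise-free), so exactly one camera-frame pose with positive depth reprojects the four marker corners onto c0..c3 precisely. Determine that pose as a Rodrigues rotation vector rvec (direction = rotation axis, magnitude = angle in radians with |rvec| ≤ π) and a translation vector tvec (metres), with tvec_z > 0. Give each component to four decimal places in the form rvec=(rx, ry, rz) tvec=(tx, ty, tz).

Intrinsics K: fx=610.5, fy=665.3, cx=322.7, cy=223.9
Marker side s = 0.152 m; corners in marker frame (Z=0):
  M0 = (-0.0760, +0.0760, 0)
  M1 = (+0.0760, +0.0760, 0)
  M2 = (+0.0760, -0.0760, 0)
  M3 = (-0.0760, -0.0760, 0)
Detected image corners:
  c0 = (332.510947, 435.872004) px
  c1 = (539.089316, 397.509401) px
  c2 = (523.736490, 175.347704) px
  c3 = (297.374226, 216.476165) px
Planar DLT: solve 8×8 A·h = b for H (H[2,2]=1):
  H  [+1431.89095 +419.15498 +423.95977]
  H  [-253.32279 +1635.77583 +311.28279]
  H  [+0.02529 +0.59832 +1.00000]
B = K⁻¹H; ‖b₁‖=2.364472, ‖b₂‖=2.364472; λ = 2/(‖b₁‖+‖b₂‖) = 0.422927, sign → tz>0 ⇒ λ=+0.422927
r₁ = λ·B[:,0] = (+0.98630,-0.16464,+0.01070); r₂ = λ·B[:,1] = (+0.15662,+0.95469,+0.25305)
r₃ = r₁×r₂ = (-0.05187,-0.24790,+0.96740); SVD([r₁ r₂ r₃]) → R = UVᵀ:
  R  [+0.98630 +0.15662 -0.05187]
  R  [-0.16464 +0.95469 -0.24790]
  R  [+0.01070 +0.25305 +0.96740]
t = (+0.07015, +0.05555, +0.42293) m
tr R = 2.908385; θ = arccos((tr R − 1)/2) = 0.303848 rad = 17.409°
axis k = ((R−Rᵀ)₃₂, (R−Rᵀ)₁₃, (R−Rᵀ)₂₁) / (2 sinθ) = (+0.837165, -0.104564, -0.536862)
rvec = θ·k = (+0.254371, -0.031772, -0.163124)

rvec=(0.2544, -0.0318, -0.1631) tvec=(0.0701, 0.0555, 0.4229)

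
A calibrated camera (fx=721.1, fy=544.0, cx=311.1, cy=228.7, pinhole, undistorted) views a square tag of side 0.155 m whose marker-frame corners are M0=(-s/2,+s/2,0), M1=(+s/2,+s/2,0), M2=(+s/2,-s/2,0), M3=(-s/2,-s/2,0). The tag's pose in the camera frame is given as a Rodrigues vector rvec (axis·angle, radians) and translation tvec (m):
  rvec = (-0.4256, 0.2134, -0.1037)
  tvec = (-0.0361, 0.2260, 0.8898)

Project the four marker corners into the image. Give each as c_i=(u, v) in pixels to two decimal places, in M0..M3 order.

Intrinsics K: fx=721.1, fy=544.0, cx=311.1, cy=228.7
Marker side s = 0.155 m; corners in marker frame (Z=0):
  M0 = (-0.0775, +0.0775, 0)
  M1 = (+0.0775, +0.0775, 0)
  M2 = (+0.0775, -0.0775, 0)
  M3 = (-0.0775, -0.0775, 0)
rvec = (-0.4256, 0.2134, -0.1037), |rvec| = θ = 0.48727 rad = 27.918°
Rodrigues: sinθ=0.46821, 1−cosθ=0.11638; R = I + sinθ·[k]× + (1−cosθ)·[k]×²:
    [+0.97241 +0.05512 +0.22669]
    [-0.14416 +0.90594 +0.39811]
    [-0.18342 -0.41980 +0.88889]
t = (-0.0361, 0.2260, 0.8898) m
M0: Pc = R·M0+t = (-0.10719, +0.30738, +0.87148); u = 721.1·(-0.10719)/0.87148 + 311.1 = 222.4070, v = 544.0·(+0.30738)/0.87148 + 228.7 = 420.5763
M1: Pc = R·M1+t = (+0.04353, +0.28504, +0.84305); u = 721.1·(+0.04353)/0.84305 + 311.1 = 348.3363, v = 544.0·(+0.28504)/0.84305 + 228.7 = 412.6279
M2: Pc = R·M2+t = (+0.03499, +0.14462, +0.90812); u = 721.1·(+0.03499)/0.90812 + 311.1 = 338.8835, v = 544.0·(+0.14462)/0.90812 + 228.7 = 315.3313
M3: Pc = R·M3+t = (-0.11573, +0.16696, +0.93655); u = 721.1·(-0.11573)/0.93655 + 311.1 = 221.9905, v = 544.0·(+0.16696)/0.93655 + 228.7 = 325.6811

c0=(222.41, 420.58) c1=(348.34, 412.63) c2=(338.88, 315.33) c3=(221.99, 325.68)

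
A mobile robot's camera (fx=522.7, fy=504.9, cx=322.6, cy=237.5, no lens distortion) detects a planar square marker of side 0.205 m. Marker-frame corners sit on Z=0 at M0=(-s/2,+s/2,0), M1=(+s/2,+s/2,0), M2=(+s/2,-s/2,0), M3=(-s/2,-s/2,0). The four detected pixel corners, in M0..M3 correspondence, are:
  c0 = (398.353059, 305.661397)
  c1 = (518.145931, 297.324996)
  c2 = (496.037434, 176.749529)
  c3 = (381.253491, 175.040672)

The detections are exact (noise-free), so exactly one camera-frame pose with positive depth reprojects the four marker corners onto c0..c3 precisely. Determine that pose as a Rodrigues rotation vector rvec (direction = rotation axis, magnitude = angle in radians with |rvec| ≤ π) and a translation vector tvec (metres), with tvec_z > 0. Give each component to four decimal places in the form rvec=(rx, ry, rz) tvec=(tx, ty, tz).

Intrinsics K: fx=522.7, fy=504.9, cx=322.6, cy=237.5
Marker side s = 0.205 m; corners in marker frame (Z=0):
  M0 = (-0.1025, +0.1025, 0)
  M1 = (+0.1025, +0.1025, 0)
  M2 = (+0.1025, -0.1025, 0)
  M3 = (-0.1025, -0.1025, 0)
Detected image corners:
  c0 = (398.353059, 305.661397) px
  c1 = (518.145931, 297.324996) px
  c2 = (496.037434, 176.749529) px
  c3 = (381.253491, 175.040672) px
Planar DLT: solve 8×8 A·h = b for H (H[2,2]=1):
  H  [+743.53417 -26.01738 +450.47584]
  H  [+75.92904 +546.70798 +236.87614]
  H  [+0.38296 -0.27233 +1.00000]
B = K⁻¹H; ‖b₁‖=1.246778, ‖b₂‖=1.246778; λ = 2/(‖b₁‖+‖b₂‖) = 0.802068, sign → tz>0 ⇒ λ=+0.802068
r₁ = λ·B[:,0] = (+0.95136,-0.02387,+0.30716); r₂ = λ·B[:,1] = (+0.09489,+0.97123,-0.21843)
r₃ = r₁×r₂ = (-0.29311,+0.23695,+0.92625); SVD([r₁ r₂ r₃]) → R = UVᵀ:
  R  [+0.95136 +0.09489 -0.29311]
  R  [-0.02387 +0.97123 +0.23695]
  R  [+0.30716 -0.21843 +0.92625]
t = (+0.19622, -0.00099, +0.80207) m
tr R = 2.848840; θ = arccos((tr R − 1)/2) = 0.391284 rad = 22.419°
axis k = ((R−Rᵀ)₃₂, (R−Rᵀ)₁₃, (R−Rᵀ)₂₁) / (2 sinθ) = (-0.597019, -0.786975, -0.155690)
rvec = θ·k = (-0.233604, -0.307931, -0.060919)

rvec=(-0.2336, -0.3079, -0.0609) tvec=(0.1962, -0.0010, 0.8021)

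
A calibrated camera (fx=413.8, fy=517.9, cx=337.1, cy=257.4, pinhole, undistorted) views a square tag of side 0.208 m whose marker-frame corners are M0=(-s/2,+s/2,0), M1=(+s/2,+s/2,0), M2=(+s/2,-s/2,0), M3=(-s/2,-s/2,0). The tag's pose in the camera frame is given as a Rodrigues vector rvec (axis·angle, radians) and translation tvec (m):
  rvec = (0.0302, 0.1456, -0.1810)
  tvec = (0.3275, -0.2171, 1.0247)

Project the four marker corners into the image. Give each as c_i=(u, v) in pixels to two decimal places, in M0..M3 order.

c0=(434.49, 209.47) c1=(520.27, 189.14) c2=(505.40, 83.79) c3=(419.77, 107.29)

Intrinsics K: fx=413.8, fy=517.9, cx=337.1, cy=257.4
Marker side s = 0.208 m; corners in marker frame (Z=0):
  M0 = (-0.1040, +0.1040, 0)
  M1 = (+0.1040, +0.1040, 0)
  M2 = (+0.1040, -0.1040, 0)
  M3 = (-0.1040, -0.1040, 0)
rvec = (0.0302, 0.1456, -0.1810), |rvec| = θ = 0.23425 rad = 13.421°
Rodrigues: sinθ=0.23211, 1−cosθ=0.02731; R = I + sinθ·[k]× + (1−cosθ)·[k]×²:
    [+0.97314 +0.18154 +0.14155]
    [-0.17716 +0.98324 -0.04304]
    [-0.14699 +0.01681 +0.98899]
t = (0.3275, -0.2171, 1.0247) m
M0: Pc = R·M0+t = (+0.24517, -0.09642, +1.04174); u = 413.8·(+0.24517)/1.04174 + 337.1 = 434.4881, v = 517.9·(-0.09642)/1.04174 + 257.4 = 209.4655
M1: Pc = R·M1+t = (+0.44759, -0.13327, +1.01116); u = 413.8·(+0.44759)/1.01116 + 337.1 = 520.2671, v = 517.9·(-0.13327)/1.01116 + 257.4 = 189.1425
M2: Pc = R·M2+t = (+0.40983, -0.33778, +1.00766); u = 413.8·(+0.40983)/1.00766 + 337.1 = 505.3964, v = 517.9·(-0.33778)/1.00766 + 257.4 = 83.7935
M3: Pc = R·M3+t = (+0.20741, -0.30093, +1.03824); u = 413.8·(+0.20741)/1.03824 + 337.1 = 419.7665, v = 517.9·(-0.30093)/1.03824 + 257.4 = 107.2874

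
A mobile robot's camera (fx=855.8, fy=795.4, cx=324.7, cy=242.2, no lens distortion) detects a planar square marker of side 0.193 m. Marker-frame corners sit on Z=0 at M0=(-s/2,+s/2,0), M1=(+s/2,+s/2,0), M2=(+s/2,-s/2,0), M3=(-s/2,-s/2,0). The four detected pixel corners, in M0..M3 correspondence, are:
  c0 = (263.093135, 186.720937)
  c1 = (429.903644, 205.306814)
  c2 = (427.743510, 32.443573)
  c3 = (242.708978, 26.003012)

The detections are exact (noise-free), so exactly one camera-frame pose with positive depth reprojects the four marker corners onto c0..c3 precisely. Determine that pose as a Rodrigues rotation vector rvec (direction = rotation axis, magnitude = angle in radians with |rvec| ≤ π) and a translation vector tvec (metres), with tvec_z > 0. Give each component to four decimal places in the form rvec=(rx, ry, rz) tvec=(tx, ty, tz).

rvec=(0.5232, 0.4038, 0.0333) tvec=(0.0132, -0.1376, 0.8736)

Intrinsics K: fx=855.8, fy=795.4, cx=324.7, cy=242.2
Marker side s = 0.193 m; corners in marker frame (Z=0):
  M0 = (-0.0965, +0.0965, 0)
  M1 = (+0.0965, +0.0965, 0)
  M2 = (+0.0965, -0.0965, 0)
  M3 = (-0.0965, -0.0965, 0)
Detected image corners:
  c0 = (263.093135, 186.720937) px
  c1 = (429.903644, 205.306814) px
  c2 = (427.743510, 32.443573) px
  c3 = (242.708978, 26.003012) px
Planar DLT: solve 8×8 A·h = b for H (H[2,2]=1):
  H  [+765.92899 +252.43545 +337.60736]
  H  [+19.29426 +926.40072 +116.90112]
  H  [-0.41958 +0.56363 +1.00000]
B = K⁻¹H; ‖b₁‖=1.144749, ‖b₂‖=1.144749; λ = 2/(‖b₁‖+‖b₂‖) = 0.873554, sign → tz>0 ⇒ λ=+0.873554
r₁ = λ·B[:,0] = (+0.92088,+0.13280,-0.36653); r₂ = λ·B[:,1] = (+0.07087,+0.86750,+0.49236)
r₃ = r₁×r₂ = (+0.38335,-0.47938,+0.78946); SVD([r₁ r₂ r₃]) → R = UVᵀ:
  R  [+0.92088 +0.07087 +0.38335]
  R  [+0.13280 +0.86750 -0.47938]
  R  [-0.36653 +0.49236 +0.78946]
t = (+0.01318, -0.13761, +0.87355) m
tr R = 2.577843; θ = arccos((tr R − 1)/2) = 0.661745 rad = 37.915°
axis k = ((R−Rᵀ)₃₂, (R−Rᵀ)₁₃, (R−Rᵀ)₂₁) / (2 sinθ) = (+0.790680, +0.610153, +0.050392)
rvec = θ·k = (+0.523228, +0.403765, +0.033347)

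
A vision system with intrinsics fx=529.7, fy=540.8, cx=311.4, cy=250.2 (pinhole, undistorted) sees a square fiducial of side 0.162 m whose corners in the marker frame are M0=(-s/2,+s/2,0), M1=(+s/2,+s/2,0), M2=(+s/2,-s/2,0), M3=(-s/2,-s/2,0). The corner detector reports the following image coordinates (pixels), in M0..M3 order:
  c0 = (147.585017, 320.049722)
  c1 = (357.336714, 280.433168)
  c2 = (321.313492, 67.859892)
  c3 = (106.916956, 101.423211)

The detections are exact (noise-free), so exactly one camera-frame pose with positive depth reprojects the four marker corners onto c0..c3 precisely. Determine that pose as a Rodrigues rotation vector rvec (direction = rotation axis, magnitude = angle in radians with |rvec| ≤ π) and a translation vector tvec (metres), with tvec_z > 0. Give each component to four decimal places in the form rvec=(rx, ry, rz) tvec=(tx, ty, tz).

rvec=(0.0337, -0.0800, -0.1758) tvec=(-0.0579, -0.0425, 0.4017)

Intrinsics K: fx=529.7, fy=540.8, cx=311.4, cy=250.2
Marker side s = 0.162 m; corners in marker frame (Z=0):
  M0 = (-0.0810, +0.0810, 0)
  M1 = (+0.0810, +0.0810, 0)
  M2 = (+0.0810, -0.0810, 0)
  M3 = (-0.0810, -0.0810, 0)
Detected image corners:
  c0 = (147.585017, 320.049722) px
  c1 = (357.336714, 280.433168) px
  c2 = (321.313492, 67.859892) px
  c3 = (106.916956, 101.423211) px
Planar DLT: solve 8×8 A·h = b for H (H[2,2]=1):
  H  [+1353.40326 +259.98846 +235.07999]
  H  [-189.37317 +1349.96742 +193.03922]
  H  [+0.19041 +0.10077 +1.00000]
B = K⁻¹H; ‖b₁‖=2.489390, ‖b₂‖=2.489390; λ = 2/(‖b₁‖+‖b₂‖) = 0.401705, sign → tz>0 ⇒ λ=+0.401705
r₁ = λ·B[:,0] = (+0.98140,-0.17605,+0.07649); r₂ = λ·B[:,1] = (+0.17337,+0.98402,+0.04048)
r₃ = r₁×r₂ = (-0.08239,-0.02647,+0.99625); SVD([r₁ r₂ r₃]) → R = UVᵀ:
  R  [+0.98140 +0.17337 -0.08239]
  R  [-0.17605 +0.98402 -0.02647]
  R  [+0.07649 +0.04048 +0.99625]
t = (-0.05788, -0.04246, +0.40170) m
tr R = 2.961677; θ = arccos((tr R − 1)/2) = 0.196075 rad = 11.234°
axis k = ((R−Rᵀ)₃₂, (R−Rᵀ)₁₃, (R−Rᵀ)₂₁) / (2 sinθ) = (+0.171811, -0.407767, -0.896776)
rvec = θ·k = (+0.033688, -0.079953, -0.175836)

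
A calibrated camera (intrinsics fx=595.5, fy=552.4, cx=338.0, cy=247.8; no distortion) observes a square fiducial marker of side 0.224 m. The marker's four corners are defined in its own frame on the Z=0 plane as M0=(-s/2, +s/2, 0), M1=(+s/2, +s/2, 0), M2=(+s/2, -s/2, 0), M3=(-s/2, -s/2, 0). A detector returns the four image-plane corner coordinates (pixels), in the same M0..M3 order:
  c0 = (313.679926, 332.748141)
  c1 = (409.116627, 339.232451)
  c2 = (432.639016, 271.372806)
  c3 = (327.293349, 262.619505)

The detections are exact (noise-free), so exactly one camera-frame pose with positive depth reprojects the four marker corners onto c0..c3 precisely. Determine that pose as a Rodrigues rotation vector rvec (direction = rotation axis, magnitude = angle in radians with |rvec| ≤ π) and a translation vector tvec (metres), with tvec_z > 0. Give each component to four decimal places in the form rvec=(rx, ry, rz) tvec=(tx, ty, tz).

Intrinsics K: fx=595.5, fy=552.4, cx=338.0, cy=247.8
Marker side s = 0.224 m; corners in marker frame (Z=0):
  M0 = (-0.1120, +0.1120, 0)
  M1 = (+0.1120, +0.1120, 0)
  M2 = (+0.1120, -0.1120, 0)
  M3 = (-0.1120, -0.1120, 0)
Detected image corners:
  c0 = (313.679926, 332.748141) px
  c1 = (409.116627, 339.232451) px
  c2 = (432.639016, 271.372806) px
  c3 = (327.293349, 262.619505) px
Planar DLT: solve 8×8 A·h = b for H (H[2,2]=1):
  H  [+482.69613 +86.80193 +370.74634]
  H  [+62.75387 +446.16919 +303.30550]
  H  [+0.09619 +0.45843 +1.00000]
B = K⁻¹H; ‖b₁‖=0.765320, ‖b₂‖=0.765320; λ = 2/(‖b₁‖+‖b₂‖) = 1.306643, sign → tz>0 ⇒ λ=+1.306643
r₁ = λ·B[:,0] = (+0.98779,+0.09205,+0.12569); r₂ = λ·B[:,1] = (-0.14953,+0.78666,+0.59901)
r₃ = r₁×r₂ = (-0.04373,-0.61049,+0.79082); SVD([r₁ r₂ r₃]) → R = UVᵀ:
  R  [+0.98779 -0.14953 -0.04373]
  R  [+0.09205 +0.78666 -0.61049]
  R  [+0.12569 +0.59901 +0.79082]
t = (+0.07185, +0.13129, +1.30664) m
tr R = 2.565265; θ = arccos((tr R − 1)/2) = 0.671912 rad = 38.498°
axis k = ((R−Rᵀ)₃₂, (R−Rᵀ)₁₃, (R−Rᵀ)₂₁) / (2 sinθ) = (+0.971507, -0.136086, +0.194049)
rvec = θ·k = (+0.652768, -0.091438, +0.130384)

rvec=(0.6528, -0.0914, 0.1304) tvec=(0.0719, 0.1313, 1.3066)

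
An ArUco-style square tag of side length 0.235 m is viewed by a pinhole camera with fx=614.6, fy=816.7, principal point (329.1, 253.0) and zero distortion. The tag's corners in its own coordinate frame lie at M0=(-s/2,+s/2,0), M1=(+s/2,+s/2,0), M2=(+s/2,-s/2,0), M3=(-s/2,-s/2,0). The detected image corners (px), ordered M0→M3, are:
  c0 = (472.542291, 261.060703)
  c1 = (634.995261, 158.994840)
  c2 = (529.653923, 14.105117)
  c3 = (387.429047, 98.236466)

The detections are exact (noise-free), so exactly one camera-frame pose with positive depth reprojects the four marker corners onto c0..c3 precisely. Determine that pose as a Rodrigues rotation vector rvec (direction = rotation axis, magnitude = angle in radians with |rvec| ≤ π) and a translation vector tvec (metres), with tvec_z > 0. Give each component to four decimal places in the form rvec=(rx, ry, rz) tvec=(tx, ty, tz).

rvec=(-0.5733, 0.0315, -0.4460) tvec=(0.2374, -0.1292, 0.8360)

Intrinsics K: fx=614.6, fy=816.7, cx=329.1, cy=253.0
Marker side s = 0.235 m; corners in marker frame (Z=0):
  M0 = (-0.1175, +0.1175, 0)
  M1 = (+0.1175, +0.1175, 0)
  M2 = (+0.1175, -0.1175, 0)
  M3 = (-0.1175, -0.1175, 0)
Detected image corners:
  c0 = (472.542291, 261.060703) px
  c1 = (634.995261, 158.994840) px
  c2 = (529.653923, 14.105117) px
  c3 = (387.429047, 98.236466) px
Planar DLT: solve 8×8 A·h = b for H (H[2,2]=1):
  H  [+701.64104 +84.41058 +503.60373]
  H  [-378.43352 +569.69929 +126.74837]
  H  [+0.11183 -0.63494 +1.00000]
B = K⁻¹H; ‖b₁‖=1.196113, ‖b₂‖=1.196113; λ = 2/(‖b₁‖+‖b₂‖) = 0.836041, sign → tz>0 ⇒ λ=+0.836041
r₁ = λ·B[:,0] = (+0.90438,-0.41636,+0.09349); r₂ = λ·B[:,1] = (+0.39907,+0.74763,-0.53083)
r₃ = r₁×r₂ = (+0.15112,+0.51739,+0.84230); SVD([r₁ r₂ r₃]) → R = UVᵀ:
  R  [+0.90438 +0.39907 +0.15112]
  R  [-0.41636 +0.74763 +0.51739]
  R  [+0.09349 -0.53083 +0.84230]
t = (+0.23738, -0.12924, +0.83604) m
tr R = 2.494319; θ = arccos((tr R − 1)/2) = 0.727018 rad = 41.655°
axis k = ((R−Rᵀ)₃₂, (R−Rᵀ)₁₃, (R−Rᵀ)₂₁) / (2 sinθ) = (-0.788557, +0.043353, -0.613431)
rvec = θ·k = (-0.573296, +0.031519, -0.445976)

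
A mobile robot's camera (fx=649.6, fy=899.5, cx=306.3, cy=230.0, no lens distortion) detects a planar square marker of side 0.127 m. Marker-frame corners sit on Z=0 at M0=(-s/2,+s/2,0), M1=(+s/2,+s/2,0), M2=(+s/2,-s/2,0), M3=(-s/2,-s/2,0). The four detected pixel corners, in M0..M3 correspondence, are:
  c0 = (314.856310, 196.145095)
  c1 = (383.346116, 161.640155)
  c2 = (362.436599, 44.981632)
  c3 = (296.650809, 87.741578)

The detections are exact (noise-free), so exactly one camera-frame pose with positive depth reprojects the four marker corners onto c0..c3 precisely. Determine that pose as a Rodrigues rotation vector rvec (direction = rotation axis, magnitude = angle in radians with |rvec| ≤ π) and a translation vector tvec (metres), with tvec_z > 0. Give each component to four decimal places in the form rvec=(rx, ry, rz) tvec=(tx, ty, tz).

rvec=(-0.0523, 0.6651, -0.2602) tvec=(0.0470, -0.1151, 0.9665)

Intrinsics K: fx=649.6, fy=899.5, cx=306.3, cy=230.0
Marker side s = 0.127 m; corners in marker frame (Z=0):
  M0 = (-0.0635, +0.0635, 0)
  M1 = (+0.0635, +0.0635, 0)
  M2 = (+0.0635, -0.0635, 0)
  M3 = (-0.0635, -0.0635, 0)
Detected image corners:
  c0 = (314.856310, 196.145095) px
  c1 = (383.346116, 161.640155) px
  c2 = (362.436599, 44.981632) px
  c3 = (296.650809, 87.741578) px
Planar DLT: solve 8×8 A·h = b for H (H[2,2]=1):
  H  [+316.78833 +107.65242 +337.90812]
  H  [-381.00085 +868.18747 +122.90907]
  H  [-0.62408 -0.13533 +1.00000]
B = K⁻¹H; ‖b₁‖=1.034692, ‖b₂‖=1.034692; λ = 2/(‖b₁‖+‖b₂‖) = 0.966471, sign → tz>0 ⇒ λ=+0.966471
r₁ = λ·B[:,0] = (+0.75572,-0.25514,-0.60315); r₂ = λ·B[:,1] = (+0.22184,+0.96627,-0.13080)
r₃ = r₁×r₂ = (+0.61618,-0.03496,+0.78683); SVD([r₁ r₂ r₃]) → R = UVᵀ:
  R  [+0.75572 +0.22184 +0.61618]
  R  [-0.25514 +0.96627 -0.03496]
  R  [-0.60315 -0.13080 +0.78683]
t = (+0.04703, -0.11506, +0.96647) m
tr R = 2.508814; θ = arccos((tr R − 1)/2) = 0.716046 rad = 41.026°
axis k = ((R−Rᵀ)₃₂, (R−Rᵀ)₁₃, (R−Rᵀ)₂₁) / (2 sinθ) = (-0.073002, +0.928797, -0.363327)
rvec = θ·k = (-0.052273, +0.665062, -0.260159)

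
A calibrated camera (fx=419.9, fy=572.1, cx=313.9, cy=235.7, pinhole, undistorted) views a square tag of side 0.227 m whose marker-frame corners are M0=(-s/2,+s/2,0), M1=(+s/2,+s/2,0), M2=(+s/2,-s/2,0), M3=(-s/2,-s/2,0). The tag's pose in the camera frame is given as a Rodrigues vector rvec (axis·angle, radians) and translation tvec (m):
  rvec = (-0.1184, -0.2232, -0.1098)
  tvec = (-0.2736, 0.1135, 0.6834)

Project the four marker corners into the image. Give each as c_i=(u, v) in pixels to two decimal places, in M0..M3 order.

c0=(73.43, 445.08) c1=(223.69, 411.87) c2=(210.60, 228.29) c3=(64.67, 246.20)

Intrinsics K: fx=419.9, fy=572.1, cx=313.9, cy=235.7
Marker side s = 0.227 m; corners in marker frame (Z=0):
  M0 = (-0.1135, +0.1135, 0)
  M1 = (+0.1135, +0.1135, 0)
  M2 = (+0.1135, -0.1135, 0)
  M3 = (-0.1135, -0.1135, 0)
rvec = (-0.1184, -0.2232, -0.1098), |rvec| = θ = 0.27549 rad = 15.784°
Rodrigues: sinθ=0.27202, 1−cosθ=0.03771; R = I + sinθ·[k]× + (1−cosθ)·[k]×²:
    [+0.96926 +0.12155 -0.21393]
    [-0.09529 +0.98704 +0.12908]
    [+0.22685 -0.10473 +0.96828]
t = (-0.2736, 0.1135, 0.6834) m
M0: Pc = R·M0+t = (-0.36982, +0.23634, +0.64577); u = 419.9·(-0.36982)/0.64577 + 313.9 = 73.4329, v = 572.1·(+0.23634)/0.64577 + 235.7 = 445.0835
M1: Pc = R·M1+t = (-0.14979, +0.21471, +0.69726); u = 419.9·(-0.14979)/0.69726 + 313.9 = 223.6921, v = 572.1·(+0.21471)/0.69726 + 235.7 = 411.8728
M2: Pc = R·M2+t = (-0.17738, -0.00934, +0.72103); u = 419.9·(-0.17738)/0.72103 + 313.9 = 210.5986, v = 572.1·(-0.00934)/0.72103 + 235.7 = 228.2856
M3: Pc = R·M3+t = (-0.39741, +0.01229, +0.66954); u = 419.9·(-0.39741)/0.66954 + 313.9 = 64.6678, v = 572.1·(+0.01229)/0.66954 + 235.7 = 246.1975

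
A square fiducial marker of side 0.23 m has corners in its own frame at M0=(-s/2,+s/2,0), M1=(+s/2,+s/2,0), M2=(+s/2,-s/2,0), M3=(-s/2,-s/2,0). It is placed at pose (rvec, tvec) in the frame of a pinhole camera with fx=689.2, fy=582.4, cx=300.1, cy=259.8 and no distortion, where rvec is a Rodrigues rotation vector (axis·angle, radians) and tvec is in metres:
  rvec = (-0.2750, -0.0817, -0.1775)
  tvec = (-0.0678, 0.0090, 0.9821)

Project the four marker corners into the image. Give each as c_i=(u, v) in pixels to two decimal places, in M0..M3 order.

Intrinsics K: fx=689.2, fy=582.4, cx=300.1, cy=259.8
Marker side s = 0.23 m; corners in marker frame (Z=0):
  M0 = (-0.1150, +0.1150, 0)
  M1 = (+0.1150, +0.1150, 0)
  M2 = (+0.1150, -0.1150, 0)
  M3 = (-0.1150, -0.1150, 0)
rvec = (-0.2750, -0.0817, -0.1775), |rvec| = θ = 0.33735 rad = 19.329°
Rodrigues: sinθ=0.33099, 1−cosθ=0.05637; R = I + sinθ·[k]× + (1−cosθ)·[k]×²:
    [+0.98109 +0.18528 -0.05598]
    [-0.16302 +0.94694 +0.27700]
    [+0.10433 -0.26263 +0.95924]
t = (-0.0678, 0.0090, 0.9821) m
M0: Pc = R·M0+t = (-0.15932, +0.13665, +0.93990); u = 689.2·(-0.15932)/0.93990 + 300.1 = 183.2767, v = 582.4·(+0.13665)/0.93990 + 259.8 = 344.4715
M1: Pc = R·M1+t = (+0.06633, +0.09915, +0.96390); u = 689.2·(+0.06633)/0.96390 + 300.1 = 347.5287, v = 582.4·(+0.09915)/0.96390 + 259.8 = 319.7081
M2: Pc = R·M2+t = (+0.02372, -0.11865, +1.02430); u = 689.2·(+0.02372)/1.02430 + 300.1 = 316.0587, v = 582.4·(-0.11865)/1.02430 + 259.8 = 192.3399
M3: Pc = R·M3+t = (-0.20193, -0.08115, +1.00030); u = 689.2·(-0.20193)/1.00030 + 300.1 = 160.9704, v = 582.4·(-0.08115)/1.00030 + 259.8 = 212.5524

c0=(183.28, 344.47) c1=(347.53, 319.71) c2=(316.06, 192.34) c3=(160.97, 212.55)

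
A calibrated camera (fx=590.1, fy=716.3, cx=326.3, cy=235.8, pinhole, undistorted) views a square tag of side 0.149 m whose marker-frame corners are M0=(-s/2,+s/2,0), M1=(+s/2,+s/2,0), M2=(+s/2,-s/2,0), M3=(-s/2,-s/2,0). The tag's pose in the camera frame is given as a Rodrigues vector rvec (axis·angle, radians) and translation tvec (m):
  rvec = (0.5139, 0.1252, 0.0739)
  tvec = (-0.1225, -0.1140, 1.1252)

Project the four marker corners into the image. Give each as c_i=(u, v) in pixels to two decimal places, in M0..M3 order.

Intrinsics K: fx=590.1, fy=716.3, cx=326.3, cy=235.8
Marker side s = 0.149 m; corners in marker frame (Z=0):
  M0 = (-0.0745, +0.0745, 0)
  M1 = (+0.0745, +0.0745, 0)
  M2 = (+0.0745, -0.0745, 0)
  M3 = (-0.0745, -0.0745, 0)
rvec = (0.5139, 0.1252, 0.0739), |rvec| = θ = 0.53407 rad = 30.600°
Rodrigues: sinθ=0.50904, 1−cosθ=0.13926; R = I + sinθ·[k]× + (1−cosθ)·[k]×²:
    [+0.98968 -0.03902 +0.13787]
    [+0.10185 +0.86840 -0.48530]
    [-0.10079 +0.49433 +0.86341]
t = (-0.1225, -0.1140, 1.1252) m
M0: Pc = R·M0+t = (-0.19914, -0.05689, +1.16954); u = 590.1·(-0.19914)/1.16954 + 326.3 = 225.8229, v = 716.3·(-0.05689)/1.16954 + 235.8 = 200.9555
M1: Pc = R·M1+t = (-0.05168, -0.04172, +1.15452); u = 590.1·(-0.05168)/1.15452 + 326.3 = 299.8872, v = 716.3·(-0.04172)/1.15452 + 235.8 = 209.9176
M2: Pc = R·M2+t = (-0.04586, -0.17111, +1.08086); u = 590.1·(-0.04586)/1.08086 + 326.3 = 301.2618, v = 716.3·(-0.17111)/1.08086 + 235.8 = 122.4050
M3: Pc = R·M3+t = (-0.19332, -0.18628, +1.09588); u = 590.1·(-0.19332)/1.09588 + 326.3 = 222.2007, v = 716.3·(-0.18628)/1.09588 + 235.8 = 114.0398

c0=(225.82, 200.96) c1=(299.89, 209.92) c2=(301.26, 122.41) c3=(222.20, 114.04)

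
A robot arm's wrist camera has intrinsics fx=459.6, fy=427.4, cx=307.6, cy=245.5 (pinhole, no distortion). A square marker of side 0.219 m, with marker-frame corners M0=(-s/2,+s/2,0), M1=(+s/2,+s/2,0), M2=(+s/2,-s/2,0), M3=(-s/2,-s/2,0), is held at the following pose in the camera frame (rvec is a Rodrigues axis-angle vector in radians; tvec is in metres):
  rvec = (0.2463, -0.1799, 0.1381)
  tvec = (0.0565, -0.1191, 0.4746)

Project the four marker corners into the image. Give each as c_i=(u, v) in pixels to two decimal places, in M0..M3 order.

c0=(242.82, 221.95) c1=(436.39, 244.28) c2=(483.82, 53.13) c3=(272.23, 9.29)

Intrinsics K: fx=459.6, fy=427.4, cx=307.6, cy=245.5
Marker side s = 0.219 m; corners in marker frame (Z=0):
  M0 = (-0.1095, +0.1095, 0)
  M1 = (+0.1095, +0.1095, 0)
  M2 = (+0.1095, -0.1095, 0)
  M3 = (-0.1095, -0.1095, 0)
rvec = (0.2463, -0.1799, 0.1381), |rvec| = θ = 0.33481 rad = 19.183°
Rodrigues: sinθ=0.32859, 1−cosθ=0.05553; R = I + sinθ·[k]× + (1−cosθ)·[k]×²:
    [+0.97452 -0.15748 -0.15971]
    [+0.11359 +0.96050 -0.25403]
    [+0.19341 +0.22942 +0.95392]
t = (0.0565, -0.1191, 0.4746) m
M0: Pc = R·M0+t = (-0.06745, -0.02636, +0.47854); u = 459.6·(-0.06745)/0.47854 + 307.6 = 242.8157, v = 427.4·(-0.02636)/0.47854 + 245.5 = 221.9549
M1: Pc = R·M1+t = (+0.14597, -0.00149, +0.52090); u = 459.6·(+0.14597)/0.52090 + 307.6 = 436.3886, v = 427.4·(-0.00149)/0.52090 + 245.5 = 244.2797
M2: Pc = R·M2+t = (+0.18045, -0.21184, +0.47066); u = 459.6·(+0.18045)/0.47066 + 307.6 = 483.8152, v = 427.4·(-0.21184)/0.47066 + 245.5 = 53.1319
M3: Pc = R·M3+t = (-0.03297, -0.23671, +0.42830); u = 459.6·(-0.03297)/0.42830 + 307.6 = 272.2252, v = 427.4·(-0.23671)/0.42830 + 245.5 = 9.2851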